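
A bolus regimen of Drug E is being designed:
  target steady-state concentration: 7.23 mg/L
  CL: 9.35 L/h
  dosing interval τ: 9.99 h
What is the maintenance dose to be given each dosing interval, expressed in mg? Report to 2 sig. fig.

At steady state, Dose/τ = Css × CL.
Dose = Css × CL × τ = 7.23 × 9.350 × 9.99 = 675.3 mg

680 mg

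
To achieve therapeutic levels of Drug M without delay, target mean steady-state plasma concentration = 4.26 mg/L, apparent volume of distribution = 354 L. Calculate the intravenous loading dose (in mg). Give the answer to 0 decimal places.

LD = Css × Vd = 4.26 × 354 = 1508 mg

1508 mg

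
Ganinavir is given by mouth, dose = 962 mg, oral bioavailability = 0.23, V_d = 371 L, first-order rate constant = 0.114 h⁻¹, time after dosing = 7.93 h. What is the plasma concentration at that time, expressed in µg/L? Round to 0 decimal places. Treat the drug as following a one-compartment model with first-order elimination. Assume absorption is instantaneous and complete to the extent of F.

242 µg/L

Amount reaching circulation = F × Dose = 0.23 × 962.0 = 221.3 mg
C₀ = F·Dose / Vd = 221.3 / 371 = 0.5965 mg/L
C = C₀ · e^(−k·t) = 0.5965 × e^(−0.1140 × 7.93)
  = 0.5965 × 0.4049 = 0.2415 mg/L
Convert: 0.2415 mg/L × 1000 = 241.5 µg/L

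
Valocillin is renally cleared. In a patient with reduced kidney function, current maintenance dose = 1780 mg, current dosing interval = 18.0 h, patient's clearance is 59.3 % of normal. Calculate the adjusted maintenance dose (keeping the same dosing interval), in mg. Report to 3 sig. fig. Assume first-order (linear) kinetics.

To keep the same average steady-state level, dosing rate must scale with clearance.
CL ratio = 59.3 / 100 = 0.5930
New dose (same interval) = 1780 × 0.5930 = 1056 mg

1060 mg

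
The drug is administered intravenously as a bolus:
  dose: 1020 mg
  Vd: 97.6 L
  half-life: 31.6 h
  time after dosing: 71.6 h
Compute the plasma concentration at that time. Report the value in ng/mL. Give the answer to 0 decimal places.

C₀ = Dose / Vd = 1020 / 97.6 = 10.45 mg/L
k = ln2 / t½ = 0.693147 / 31.6 = 0.02194 h⁻¹
C = C₀ · e^(−k·t) = 10.45 × e^(−0.02194 × 71.6)
  = 10.45 × 0.2079 = 2.173 mg/L
Convert: 2.173 mg/L × 1000 = 2173 ng/mL

2173 ng/mL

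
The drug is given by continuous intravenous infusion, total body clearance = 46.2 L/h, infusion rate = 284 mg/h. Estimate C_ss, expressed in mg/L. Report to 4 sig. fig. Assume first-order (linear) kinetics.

At steady state Css = R₀ / CL = 284 / 46.20 = 6.147 mg/L

6.147 mg/L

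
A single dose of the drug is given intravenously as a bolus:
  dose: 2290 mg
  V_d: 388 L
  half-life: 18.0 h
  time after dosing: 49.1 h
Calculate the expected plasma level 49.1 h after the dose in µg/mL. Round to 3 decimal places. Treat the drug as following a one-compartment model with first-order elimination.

0.891 µg/mL

C₀ = Dose / Vd = 2290 / 388 = 5.902 mg/L
k = ln2 / t½ = 0.693147 / 18.0 = 0.03851 h⁻¹
C = C₀ · e^(−k·t) = 5.902 × e^(−0.03851 × 49.1)
  = 5.902 × 0.1509 = 0.8906 mg/L
(0.8906 mg/L = 0.8906 µg/mL)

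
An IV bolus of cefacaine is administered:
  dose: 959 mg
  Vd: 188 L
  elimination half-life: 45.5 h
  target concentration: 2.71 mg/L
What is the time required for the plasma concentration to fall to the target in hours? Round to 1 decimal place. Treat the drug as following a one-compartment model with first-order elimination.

C₀ = Dose / Vd = 959.0 / 188 = 5.101 mg/L
k = ln2 / t½ = 0.693147 / 45.5 = 0.01523 h⁻¹
t = ln(C₀ / C) / k = ln(5.101 / 2.71) / 0.01523
  = ln(1.882) / 0.01523 = 0.6323 / 0.01523 = 41.52 h

41.5 h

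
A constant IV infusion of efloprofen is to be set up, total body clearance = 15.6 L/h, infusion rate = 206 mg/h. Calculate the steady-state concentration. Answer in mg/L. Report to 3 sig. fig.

At steady state Css = R₀ / CL = 206 / 15.60 = 13.21 mg/L

13.2 mg/L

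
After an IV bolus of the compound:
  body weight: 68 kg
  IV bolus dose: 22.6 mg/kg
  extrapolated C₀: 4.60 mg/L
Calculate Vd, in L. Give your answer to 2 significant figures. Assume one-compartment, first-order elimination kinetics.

330 L

Dose = 22.6 × 68 = 1537 mg
Vd = Dose / C₀ = 1537 / 4.60 = 334.1 L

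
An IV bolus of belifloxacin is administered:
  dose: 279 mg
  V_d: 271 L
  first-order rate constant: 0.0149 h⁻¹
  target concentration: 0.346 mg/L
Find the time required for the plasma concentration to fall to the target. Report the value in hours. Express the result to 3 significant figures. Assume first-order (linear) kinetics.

73.2 h

C₀ = Dose / Vd = 279.0 / 271 = 1.030 mg/L
t = ln(C₀ / C) / k = ln(1.030 / 0.346) / 0.01490
  = ln(2.977) / 0.01490 = 1.091 / 0.01490 = 73.22 h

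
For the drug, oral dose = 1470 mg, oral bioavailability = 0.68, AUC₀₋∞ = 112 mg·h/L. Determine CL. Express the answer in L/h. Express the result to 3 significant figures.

8.93 L/h

CL = F·Dose / AUC = 0.68 × 1470 / 112 = 8.925 L/h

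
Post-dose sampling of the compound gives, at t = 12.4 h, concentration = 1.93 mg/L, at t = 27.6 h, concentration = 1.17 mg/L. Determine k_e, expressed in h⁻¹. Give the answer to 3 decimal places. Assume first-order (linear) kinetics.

0.033 h⁻¹

k = ln(C₁/C₂) / (t₂ − t₁) = ln(1.93/1.17) / (27.6 − 12.4)
  = 0.5005 / 15.20 = 0.03293 h⁻¹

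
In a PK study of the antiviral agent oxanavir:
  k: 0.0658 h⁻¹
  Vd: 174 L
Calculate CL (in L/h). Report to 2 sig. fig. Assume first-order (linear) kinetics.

11 L/h

CL = k × Vd = 0.0658 × 174 = 11.45 L/h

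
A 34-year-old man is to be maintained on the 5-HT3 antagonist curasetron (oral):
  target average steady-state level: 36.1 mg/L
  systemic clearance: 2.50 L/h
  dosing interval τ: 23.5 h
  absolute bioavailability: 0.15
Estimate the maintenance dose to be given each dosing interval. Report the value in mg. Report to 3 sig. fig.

14100 mg

At steady state, F × (Dose/τ) = Css × CL.
Dose = Css × CL × τ / F = 36.1 × 2.500 × 23.5 / 0.15 = 14140 mg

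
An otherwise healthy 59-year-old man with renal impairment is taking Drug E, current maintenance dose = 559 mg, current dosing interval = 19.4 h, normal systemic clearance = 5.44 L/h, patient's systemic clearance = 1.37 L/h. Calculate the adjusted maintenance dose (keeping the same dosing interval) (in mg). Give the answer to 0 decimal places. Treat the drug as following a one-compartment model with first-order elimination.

141 mg

To keep the same average steady-state level, dosing rate must scale with clearance.
CL ratio = 1.37 / 5.44 = 0.2518
New dose (same interval) = 559 × 0.2518 = 140.8 mg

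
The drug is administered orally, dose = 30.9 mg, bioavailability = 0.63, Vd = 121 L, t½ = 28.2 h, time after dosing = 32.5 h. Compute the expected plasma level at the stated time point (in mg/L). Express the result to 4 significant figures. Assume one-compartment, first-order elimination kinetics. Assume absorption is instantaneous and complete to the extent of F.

0.07237 mg/L

Amount reaching circulation = F × Dose = 0.63 × 30.90 = 19.47 mg
C₀ = F·Dose / Vd = 19.47 / 121 = 0.1609 mg/L
k = ln2 / t½ = 0.693147 / 28.2 = 0.02458 h⁻¹
C = C₀ · e^(−k·t) = 0.1609 × e^(−0.02458 × 32.5)
  = 0.1609 × 0.4498 = 0.07237 mg/L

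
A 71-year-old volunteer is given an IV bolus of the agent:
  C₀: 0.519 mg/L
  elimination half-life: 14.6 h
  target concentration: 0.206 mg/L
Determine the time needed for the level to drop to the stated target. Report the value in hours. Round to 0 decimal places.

k = ln2 / t½ = 0.693147 / 14.6 = 0.04748 h⁻¹
t = ln(C₀ / C) / k = ln(0.5190 / 0.206) / 0.04748
  = ln(2.519) / 0.04748 = 0.9239 / 0.04748 = 19.46 h

19 h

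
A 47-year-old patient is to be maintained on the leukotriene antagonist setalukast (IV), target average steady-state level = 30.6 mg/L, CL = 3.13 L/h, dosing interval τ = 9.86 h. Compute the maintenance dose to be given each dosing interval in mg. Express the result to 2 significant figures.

At steady state, Dose/τ = Css × CL.
Dose = Css × CL × τ = 30.6 × 3.130 × 9.86 = 944.4 mg

940 mg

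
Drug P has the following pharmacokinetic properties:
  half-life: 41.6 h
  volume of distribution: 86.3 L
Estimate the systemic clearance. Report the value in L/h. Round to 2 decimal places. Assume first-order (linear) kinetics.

1.44 L/h

k = ln2 / t½ = 0.693147 / 41.6 = 0.01666 h⁻¹
CL = k × Vd = 0.01666 × 86.3 = 1.438 L/h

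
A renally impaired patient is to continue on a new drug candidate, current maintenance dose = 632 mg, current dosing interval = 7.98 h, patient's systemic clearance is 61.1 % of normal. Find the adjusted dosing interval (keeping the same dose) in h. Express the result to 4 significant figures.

To keep the same average steady-state level, dosing rate must scale with clearance.
CL ratio = 61.1 / 100 = 0.6110
New interval (same dose) = 7.98 / 0.6110 = 13.06 h

13.06 h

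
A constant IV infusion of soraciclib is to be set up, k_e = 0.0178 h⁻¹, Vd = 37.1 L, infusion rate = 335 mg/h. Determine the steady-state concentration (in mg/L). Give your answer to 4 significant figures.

507.3 mg/L

CL = k × Vd = 0.01780 × 37.1 = 0.6604 L/h
At steady state Css = R₀ / CL = 335 / 0.6604 = 507.3 mg/L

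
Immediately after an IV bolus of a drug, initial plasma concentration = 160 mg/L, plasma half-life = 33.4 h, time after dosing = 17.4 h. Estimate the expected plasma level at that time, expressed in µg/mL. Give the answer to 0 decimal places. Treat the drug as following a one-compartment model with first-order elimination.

112 µg/mL

k = ln2 / t½ = 0.693147 / 33.4 = 0.02075 h⁻¹
C = C₀ · e^(−k·t) = 160.0 × e^(−0.02075 × 17.4)
  = 160.0 × 0.6969 = 111.5 mg/L
(111.5 mg/L = 111.5 µg/mL)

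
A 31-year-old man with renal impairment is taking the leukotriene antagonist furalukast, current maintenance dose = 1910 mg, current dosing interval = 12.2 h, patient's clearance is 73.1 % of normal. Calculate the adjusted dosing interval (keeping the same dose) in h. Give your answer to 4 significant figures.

16.69 h

To keep the same average steady-state level, dosing rate must scale with clearance.
CL ratio = 73.1 / 100 = 0.7310
New interval (same dose) = 12.2 / 0.7310 = 16.69 h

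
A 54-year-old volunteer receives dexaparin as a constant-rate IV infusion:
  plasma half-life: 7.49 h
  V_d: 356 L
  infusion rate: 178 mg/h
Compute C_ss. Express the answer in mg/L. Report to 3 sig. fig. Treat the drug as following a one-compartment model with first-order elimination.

k = ln2 / t½ = 0.693147 / 7.49 = 0.09254 h⁻¹
CL = k × Vd = 0.09254 × 356 = 32.94 L/h
At steady state Css = R₀ / CL = 178 / 32.94 = 5.404 mg/L

5.40 mg/L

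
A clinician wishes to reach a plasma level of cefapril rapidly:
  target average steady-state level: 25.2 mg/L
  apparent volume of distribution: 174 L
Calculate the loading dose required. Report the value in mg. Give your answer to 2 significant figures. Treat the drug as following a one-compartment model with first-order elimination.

4400 mg

LD = Css × Vd = 25.2 × 174 = 4385 mg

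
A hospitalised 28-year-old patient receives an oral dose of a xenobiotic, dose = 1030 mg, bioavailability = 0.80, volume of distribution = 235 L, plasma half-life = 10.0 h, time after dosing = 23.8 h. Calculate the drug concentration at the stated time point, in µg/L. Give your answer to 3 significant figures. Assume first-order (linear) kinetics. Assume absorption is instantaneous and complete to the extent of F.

674 µg/L

Amount reaching circulation = F × Dose = 0.80 × 1030 = 824.0 mg
C₀ = F·Dose / Vd = 824.0 / 235 = 3.506 mg/L
k = ln2 / t½ = 0.693147 / 10.0 = 0.06931 h⁻¹
C = C₀ · e^(−k·t) = 3.506 × e^(−0.06931 × 23.8)
  = 3.506 × 0.1921 = 0.6735 mg/L
Convert: 0.6735 mg/L × 1000 = 673.5 µg/L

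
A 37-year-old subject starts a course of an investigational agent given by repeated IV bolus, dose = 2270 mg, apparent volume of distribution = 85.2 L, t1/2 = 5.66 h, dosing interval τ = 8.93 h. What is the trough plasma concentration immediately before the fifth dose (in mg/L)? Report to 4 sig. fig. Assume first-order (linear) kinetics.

13.25 mg/L

C₀ per dose = Dose / Vd = 2270 / 85.2 = 26.64 mg/L
k = ln2 / t½ = 0.693147 / 5.66 = 0.1225 h⁻¹
Fraction remaining after one interval: r = e^(−kτ) = e^(−0.1225 × 8.93) = 0.3349
Before dose 5, 4 doses have been given (aged 1τ, 2τ, 3τ, 4τ).
C_trough = C₀ × (r + r² + … + r^4) = C₀ × r(1−r^4)/(1−r)
        = 26.64 × 0.3349 × (1 − 0.01258) / (1 − 0.3349) = 13.25 mg/L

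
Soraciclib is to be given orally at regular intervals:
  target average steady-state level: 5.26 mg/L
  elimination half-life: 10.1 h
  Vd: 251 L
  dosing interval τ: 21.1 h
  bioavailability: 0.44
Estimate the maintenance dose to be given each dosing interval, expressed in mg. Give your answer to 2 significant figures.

k = ln2 / t½ = 0.693147 / 10.1 = 0.06863 h⁻¹
CL = k × Vd = 0.06863 × 251 = 17.23 L/h
At steady state, F × (Dose/τ) = Css × CL.
Dose = Css × CL × τ / F = 5.26 × 17.23 × 21.1 / 0.44 = 4346 mg

4300 mg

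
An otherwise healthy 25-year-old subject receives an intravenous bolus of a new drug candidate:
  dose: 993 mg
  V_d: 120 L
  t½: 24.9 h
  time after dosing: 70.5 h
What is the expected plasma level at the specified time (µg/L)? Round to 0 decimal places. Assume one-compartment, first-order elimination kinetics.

1163 µg/L

C₀ = Dose / Vd = 993.0 / 120 = 8.275 mg/L
k = ln2 / t½ = 0.693147 / 24.9 = 0.02784 h⁻¹
C = C₀ · e^(−k·t) = 8.275 × e^(−0.02784 × 70.5)
  = 8.275 × 0.1405 = 1.163 mg/L
Convert: 1.163 mg/L × 1000 = 1163 µg/L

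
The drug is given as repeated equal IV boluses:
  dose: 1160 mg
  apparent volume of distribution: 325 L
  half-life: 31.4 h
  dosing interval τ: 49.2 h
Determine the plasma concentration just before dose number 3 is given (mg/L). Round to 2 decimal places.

1.61 mg/L

C₀ per dose = Dose / Vd = 1160 / 325 = 3.569 mg/L
k = ln2 / t½ = 0.693147 / 31.4 = 0.02207 h⁻¹
Fraction remaining after one interval: r = e^(−kτ) = e^(−0.02207 × 49.2) = 0.3376
Before dose 3, 2 doses have been given (aged 1τ, 2τ).
C_trough = C₀ × (r + r²) = 3.569 × (0.3376 + 0.1140) = 1.612 mg/L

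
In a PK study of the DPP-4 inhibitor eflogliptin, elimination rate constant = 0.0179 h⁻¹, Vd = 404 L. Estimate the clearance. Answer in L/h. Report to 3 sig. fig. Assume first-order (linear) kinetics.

CL = k × Vd = 0.0179 × 404 = 7.232 L/h

7.23 L/h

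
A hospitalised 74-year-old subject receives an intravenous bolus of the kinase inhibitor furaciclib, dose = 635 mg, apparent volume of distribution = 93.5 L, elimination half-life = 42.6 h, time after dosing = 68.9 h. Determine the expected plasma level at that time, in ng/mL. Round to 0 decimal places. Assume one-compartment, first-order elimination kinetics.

2214 ng/mL

C₀ = Dose / Vd = 635.0 / 93.5 = 6.791 mg/L
k = ln2 / t½ = 0.693147 / 42.6 = 0.01627 h⁻¹
C = C₀ · e^(−k·t) = 6.791 × e^(−0.01627 × 68.9)
  = 6.791 × 0.3260 = 2.214 mg/L
Convert: 2.214 mg/L × 1000 = 2214 ng/mL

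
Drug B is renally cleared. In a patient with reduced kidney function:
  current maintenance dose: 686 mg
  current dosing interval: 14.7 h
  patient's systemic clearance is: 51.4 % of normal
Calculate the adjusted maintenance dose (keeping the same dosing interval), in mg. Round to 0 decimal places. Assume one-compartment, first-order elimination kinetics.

353 mg

To keep the same average steady-state level, dosing rate must scale with clearance.
CL ratio = 51.4 / 100 = 0.5140
New dose (same interval) = 686 × 0.5140 = 352.6 mg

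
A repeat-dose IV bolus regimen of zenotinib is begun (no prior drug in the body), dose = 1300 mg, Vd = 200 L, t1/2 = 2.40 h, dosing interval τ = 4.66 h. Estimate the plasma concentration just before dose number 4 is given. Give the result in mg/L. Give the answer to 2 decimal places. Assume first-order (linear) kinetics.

2.25 mg/L

C₀ per dose = Dose / Vd = 1300 / 200 = 6.500 mg/L
k = ln2 / t½ = 0.693147 / 2.40 = 0.2888 h⁻¹
Fraction remaining after one interval: r = e^(−kτ) = e^(−0.2888 × 4.66) = 0.2603
Before dose 4, 3 doses have been given (aged 1τ, 2τ, 3τ).
C_trough = C₀ × (r + r² + … + r^3) = C₀ × r(1−r^3)/(1−r)
        = 6.500 × 0.2603 × (1 − 0.01764) / (1 − 0.2603) = 2.247 mg/L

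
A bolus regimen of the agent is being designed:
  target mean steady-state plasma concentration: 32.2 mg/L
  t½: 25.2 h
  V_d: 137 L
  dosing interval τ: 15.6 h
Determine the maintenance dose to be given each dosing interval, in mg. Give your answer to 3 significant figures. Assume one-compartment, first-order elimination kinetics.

1890 mg

k = ln2 / t½ = 0.693147 / 25.2 = 0.02751 h⁻¹
CL = k × Vd = 0.02751 × 137 = 3.769 L/h
At steady state, Dose/τ = Css × CL.
Dose = Css × CL × τ = 32.2 × 3.769 × 15.6 = 1893 mg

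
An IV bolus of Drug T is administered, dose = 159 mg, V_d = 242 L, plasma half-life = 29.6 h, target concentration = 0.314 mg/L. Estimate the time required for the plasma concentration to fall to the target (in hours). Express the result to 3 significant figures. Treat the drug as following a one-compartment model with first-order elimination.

C₀ = Dose / Vd = 159.0 / 242 = 0.6570 mg/L
k = ln2 / t½ = 0.693147 / 29.6 = 0.02342 h⁻¹
t = ln(C₀ / C) / k = ln(0.6570 / 0.314) / 0.02342
  = ln(2.092) / 0.02342 = 0.7381 / 0.02342 = 31.52 h

31.5 h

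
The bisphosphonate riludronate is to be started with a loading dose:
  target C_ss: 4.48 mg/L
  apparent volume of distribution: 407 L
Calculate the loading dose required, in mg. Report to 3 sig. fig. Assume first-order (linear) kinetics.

LD = Css × Vd = 4.48 × 407 = 1823 mg

1820 mg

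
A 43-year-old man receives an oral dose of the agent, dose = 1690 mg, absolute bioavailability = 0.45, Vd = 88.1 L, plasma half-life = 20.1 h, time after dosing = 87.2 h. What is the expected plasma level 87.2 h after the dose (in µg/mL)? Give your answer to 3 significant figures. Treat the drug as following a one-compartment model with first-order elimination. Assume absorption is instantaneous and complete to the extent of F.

0.427 µg/mL

Amount reaching circulation = F × Dose = 0.45 × 1690 = 760.5 mg
C₀ = F·Dose / Vd = 760.5 / 88.1 = 8.632 mg/L
k = ln2 / t½ = 0.693147 / 20.1 = 0.03448 h⁻¹
C = C₀ · e^(−k·t) = 8.632 × e^(−0.03448 × 87.2)
  = 8.632 × 0.04946 = 0.4269 mg/L
(0.4269 mg/L = 0.4269 µg/mL)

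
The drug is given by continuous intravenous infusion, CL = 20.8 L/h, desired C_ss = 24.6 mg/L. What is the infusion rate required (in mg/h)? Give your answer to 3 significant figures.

512 mg/h

At steady state, infusion rate R₀ = Css × CL = 24.6 × 20.80 = 511.7 mg/h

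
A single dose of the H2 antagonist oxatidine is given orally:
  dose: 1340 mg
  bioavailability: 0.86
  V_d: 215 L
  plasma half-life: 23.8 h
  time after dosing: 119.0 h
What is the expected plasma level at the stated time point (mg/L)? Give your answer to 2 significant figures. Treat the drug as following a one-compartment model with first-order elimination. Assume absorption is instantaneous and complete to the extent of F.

Amount reaching circulation = F × Dose = 0.86 × 1340 = 1152 mg
C₀ = F·Dose / Vd = 1152 / 215 = 5.358 mg/L
k = ln2 / t½ = 0.693147 / 23.8 = 0.02912 h⁻¹
t / t½ = 119.0 / 23.8 = 5 half-lives
C = C₀ × (1/2)^5 = 5.358 × 0.03125 = 0.1674 mg/L

0.17 mg/L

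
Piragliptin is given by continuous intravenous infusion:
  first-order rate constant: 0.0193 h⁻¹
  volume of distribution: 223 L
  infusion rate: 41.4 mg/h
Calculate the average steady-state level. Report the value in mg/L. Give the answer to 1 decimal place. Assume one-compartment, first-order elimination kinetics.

9.6 mg/L

CL = k × Vd = 0.01930 × 223 = 4.304 L/h
At steady state Css = R₀ / CL = 41.4 / 4.304 = 9.619 mg/L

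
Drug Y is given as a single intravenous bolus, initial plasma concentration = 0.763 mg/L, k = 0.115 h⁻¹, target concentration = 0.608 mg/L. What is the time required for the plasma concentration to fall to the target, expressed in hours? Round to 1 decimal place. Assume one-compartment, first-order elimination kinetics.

t = ln(C₀ / C) / k = ln(0.7630 / 0.608) / 0.1150
  = ln(1.255) / 0.1150 = 0.2271 / 0.1150 = 1.975 h

2.0 h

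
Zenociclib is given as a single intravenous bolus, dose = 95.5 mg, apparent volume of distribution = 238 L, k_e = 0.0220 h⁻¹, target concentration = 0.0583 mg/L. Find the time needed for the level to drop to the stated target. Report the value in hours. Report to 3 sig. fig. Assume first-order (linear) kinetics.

87.7 h

C₀ = Dose / Vd = 95.50 / 238 = 0.4013 mg/L
t = ln(C₀ / C) / k = ln(0.4013 / 0.0583) / 0.02200
  = ln(6.883) / 0.02200 = 1.929 / 0.02200 = 87.68 h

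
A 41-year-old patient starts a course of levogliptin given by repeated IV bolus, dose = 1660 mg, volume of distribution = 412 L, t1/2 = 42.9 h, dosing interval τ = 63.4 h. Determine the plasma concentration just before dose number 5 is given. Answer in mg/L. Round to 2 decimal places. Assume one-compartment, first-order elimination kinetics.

2.22 mg/L

C₀ per dose = Dose / Vd = 1660 / 412 = 4.029 mg/L
k = ln2 / t½ = 0.693147 / 42.9 = 0.01616 h⁻¹
Fraction remaining after one interval: r = e^(−kτ) = e^(−0.01616 × 63.4) = 0.3590
Before dose 5, 4 doses have been given (aged 1τ, 2τ, 3τ, 4τ).
C_trough = C₀ × (r + r² + … + r^4) = C₀ × r(1−r^4)/(1−r)
        = 4.029 × 0.3590 × (1 − 0.01661) / (1 − 0.3590) = 2.219 mg/L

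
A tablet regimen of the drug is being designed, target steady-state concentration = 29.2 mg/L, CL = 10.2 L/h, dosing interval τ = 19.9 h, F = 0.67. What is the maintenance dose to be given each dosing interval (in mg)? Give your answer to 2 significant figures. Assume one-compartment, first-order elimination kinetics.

8800 mg

At steady state, F × (Dose/τ) = Css × CL.
Dose = Css × CL × τ / F = 29.2 × 10.20 × 19.9 / 0.67 = 8846 mg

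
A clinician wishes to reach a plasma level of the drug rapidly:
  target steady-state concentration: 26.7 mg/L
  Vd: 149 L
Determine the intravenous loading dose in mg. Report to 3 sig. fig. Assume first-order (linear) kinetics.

3980 mg

LD = Css × Vd = 26.7 × 149 = 3978 mg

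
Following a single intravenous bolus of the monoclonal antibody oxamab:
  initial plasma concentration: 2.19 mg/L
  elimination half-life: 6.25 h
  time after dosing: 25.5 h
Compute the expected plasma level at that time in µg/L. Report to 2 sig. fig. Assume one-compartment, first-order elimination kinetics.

130 µg/L

k = ln2 / t½ = 0.693147 / 6.25 = 0.1109 h⁻¹
C = C₀ · e^(−k·t) = 2.190 × e^(−0.1109 × 25.5)
  = 2.190 × 0.05913 = 0.1295 mg/L
Convert: 0.1295 mg/L × 1000 = 129.5 µg/L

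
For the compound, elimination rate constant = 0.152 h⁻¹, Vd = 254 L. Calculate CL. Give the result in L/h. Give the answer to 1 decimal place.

38.6 L/h

CL = k × Vd = 0.152 × 254 = 38.61 L/h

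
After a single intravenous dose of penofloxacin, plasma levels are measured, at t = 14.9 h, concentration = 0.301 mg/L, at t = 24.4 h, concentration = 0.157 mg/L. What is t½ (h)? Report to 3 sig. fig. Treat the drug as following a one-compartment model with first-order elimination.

10.1 h

k = ln(C₁/C₂) / (t₂ − t₁) = ln(0.301/0.157) / (24.4 − 14.9)
  = 0.6509 / 9.500 = 0.06852 h⁻¹
t½ = ln2 / k = 0.693147 / 0.06852 = 10.12 h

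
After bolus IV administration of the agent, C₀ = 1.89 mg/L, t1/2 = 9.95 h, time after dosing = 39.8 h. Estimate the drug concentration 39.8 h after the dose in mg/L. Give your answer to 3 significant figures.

k = ln2 / t½ = 0.693147 / 9.95 = 0.06966 h⁻¹
C = C₀ · e^(−k·t) = 1.890 × e^(−0.06966 × 39.8)
  = 1.890 × 0.06251 = 0.1181 mg/L

0.118 mg/L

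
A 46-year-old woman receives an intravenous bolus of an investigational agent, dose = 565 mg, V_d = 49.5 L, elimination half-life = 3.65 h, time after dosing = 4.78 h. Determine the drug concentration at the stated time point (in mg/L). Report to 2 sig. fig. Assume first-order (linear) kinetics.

C₀ = Dose / Vd = 565.0 / 49.5 = 11.41 mg/L
k = ln2 / t½ = 0.693147 / 3.65 = 0.1899 h⁻¹
C = C₀ · e^(−k·t) = 11.41 × e^(−0.1899 × 4.78)
  = 11.41 × 0.4034 = 4.603 mg/L

4.6 mg/L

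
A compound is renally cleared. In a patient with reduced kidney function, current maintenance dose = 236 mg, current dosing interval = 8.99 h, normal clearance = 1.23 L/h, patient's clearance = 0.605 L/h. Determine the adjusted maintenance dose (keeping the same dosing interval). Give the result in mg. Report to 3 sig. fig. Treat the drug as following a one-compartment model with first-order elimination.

116 mg

To keep the same average steady-state level, dosing rate must scale with clearance.
CL ratio = 0.605 / 1.23 = 0.4919
New dose (same interval) = 236 × 0.4919 = 116.1 mg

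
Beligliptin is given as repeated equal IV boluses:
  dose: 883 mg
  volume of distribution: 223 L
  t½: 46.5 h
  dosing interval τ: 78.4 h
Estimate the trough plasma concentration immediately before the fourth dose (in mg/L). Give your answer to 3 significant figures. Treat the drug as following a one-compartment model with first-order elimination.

C₀ per dose = Dose / Vd = 883 / 223 = 3.960 mg/L
k = ln2 / t½ = 0.693147 / 46.5 = 0.01491 h⁻¹
Fraction remaining after one interval: r = e^(−kτ) = e^(−0.01491 × 78.4) = 0.3107
Before dose 4, 3 doses have been given (aged 1τ, 2τ, 3τ).
C_trough = C₀ × (r + r² + … + r^3) = C₀ × r(1−r^3)/(1−r)
        = 3.960 × 0.3107 × (1 − 0.02999) / (1 − 0.3107) = 1.731 mg/L

1.73 mg/L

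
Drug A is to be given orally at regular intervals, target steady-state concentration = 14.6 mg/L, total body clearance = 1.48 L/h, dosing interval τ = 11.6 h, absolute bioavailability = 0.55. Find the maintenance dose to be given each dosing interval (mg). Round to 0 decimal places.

456 mg

At steady state, F × (Dose/τ) = Css × CL.
Dose = Css × CL × τ / F = 14.6 × 1.480 × 11.6 / 0.55 = 455.7 mg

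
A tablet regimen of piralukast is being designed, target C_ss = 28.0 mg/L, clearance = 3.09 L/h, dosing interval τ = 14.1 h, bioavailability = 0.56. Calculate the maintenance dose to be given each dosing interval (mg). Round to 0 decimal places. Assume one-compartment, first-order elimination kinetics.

At steady state, F × (Dose/τ) = Css × CL.
Dose = Css × CL × τ / F = 28.0 × 3.090 × 14.1 / 0.56 = 2178 mg

2178 mg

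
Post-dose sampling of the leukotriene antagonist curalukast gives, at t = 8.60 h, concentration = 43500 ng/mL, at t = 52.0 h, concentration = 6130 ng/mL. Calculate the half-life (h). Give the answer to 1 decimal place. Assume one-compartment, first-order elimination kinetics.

15.4 h

k = ln(C₁/C₂) / (t₂ − t₁) = ln(43500/6130) / (52.0 − 8.60)
  = 1.960 / 43.40 = 0.04516 h⁻¹
t½ = ln2 / k = 0.693147 / 0.04516 = 15.35 h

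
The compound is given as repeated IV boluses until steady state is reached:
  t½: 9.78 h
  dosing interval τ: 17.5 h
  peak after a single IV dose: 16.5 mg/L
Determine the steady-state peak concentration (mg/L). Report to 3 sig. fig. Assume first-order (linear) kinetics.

23.2 mg/L

k = ln2 / t½ = 0.693147 / 9.78 = 0.07087 h⁻¹
e^(−kτ) = e^(−0.07087 × 17.5) = 0.2893
Accumulation ratio R = 1 / (1 − e^(−kτ)) = 1 / (1 − 0.2893) = 1.407
Steady-state peak = C₀ × R = 16.5 × 1.407 = 23.22 mg/L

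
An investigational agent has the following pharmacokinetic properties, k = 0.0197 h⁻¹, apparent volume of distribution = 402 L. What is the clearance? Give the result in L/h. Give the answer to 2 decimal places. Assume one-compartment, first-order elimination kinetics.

CL = k × Vd = 0.0197 × 402 = 7.919 L/h

7.92 L/h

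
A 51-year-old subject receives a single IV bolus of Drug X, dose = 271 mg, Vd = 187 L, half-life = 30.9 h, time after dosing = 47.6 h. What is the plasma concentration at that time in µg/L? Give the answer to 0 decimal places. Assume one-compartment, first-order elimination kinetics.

C₀ = Dose / Vd = 271.0 / 187 = 1.449 mg/L
k = ln2 / t½ = 0.693147 / 30.9 = 0.02243 h⁻¹
C = C₀ · e^(−k·t) = 1.449 × e^(−0.02243 × 47.6)
  = 1.449 × 0.3438 = 0.4982 mg/L
Convert: 0.4982 mg/L × 1000 = 498.2 µg/L

498 µg/L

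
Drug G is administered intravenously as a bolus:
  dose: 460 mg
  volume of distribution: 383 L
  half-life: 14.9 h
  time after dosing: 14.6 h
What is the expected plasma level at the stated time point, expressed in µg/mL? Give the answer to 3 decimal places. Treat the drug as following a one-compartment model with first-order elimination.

C₀ = Dose / Vd = 460.0 / 383 = 1.201 mg/L
k = ln2 / t½ = 0.693147 / 14.9 = 0.04652 h⁻¹
C = C₀ · e^(−k·t) = 1.201 × e^(−0.04652 × 14.6)
  = 1.201 × 0.5070 = 0.6089 mg/L
(0.6089 mg/L = 0.6089 µg/mL)

0.609 µg/mL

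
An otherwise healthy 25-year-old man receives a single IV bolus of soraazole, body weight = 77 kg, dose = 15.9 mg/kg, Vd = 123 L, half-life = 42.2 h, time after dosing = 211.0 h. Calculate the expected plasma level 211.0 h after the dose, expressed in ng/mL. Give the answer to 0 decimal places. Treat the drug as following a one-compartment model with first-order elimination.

Total dose = 15.9 × 77 = 1224 mg
C₀ = Dose / Vd = 1224 / 123 = 9.951 mg/L
k = ln2 / t½ = 0.693147 / 42.2 = 0.01643 h⁻¹
t / t½ = 211.0 / 42.2 = 5 half-lives
C = C₀ × (1/2)^5 = 9.951 × 0.03125 = 0.3110 mg/L
Convert: 0.3110 mg/L × 1000 = 311.0 ng/mL

311 ng/mL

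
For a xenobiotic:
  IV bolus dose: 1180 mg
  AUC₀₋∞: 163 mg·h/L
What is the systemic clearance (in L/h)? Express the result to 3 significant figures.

CL = Dose / AUC = 1180 / 163 = 7.239 L/h

7.24 L/h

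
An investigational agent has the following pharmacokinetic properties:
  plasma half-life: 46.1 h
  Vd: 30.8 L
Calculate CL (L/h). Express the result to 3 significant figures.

0.463 L/h

k = ln2 / t½ = 0.693147 / 46.1 = 0.01504 h⁻¹
CL = k × Vd = 0.01504 × 30.8 = 0.4632 L/h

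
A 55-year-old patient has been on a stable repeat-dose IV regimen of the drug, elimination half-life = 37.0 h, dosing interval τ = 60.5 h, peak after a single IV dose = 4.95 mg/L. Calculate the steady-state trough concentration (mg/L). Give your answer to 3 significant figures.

k = ln2 / t½ = 0.693147 / 37.0 = 0.01873 h⁻¹
e^(−kτ) = e^(−0.01873 × 60.5) = 0.3220
Accumulation ratio R = 1 / (1 − e^(−kτ)) = 1 / (1 − 0.3220) = 1.475
Steady-state trough = C₀ × R × e^(−kτ) = 4.95 × 1.475 × 0.3220 = 2.351 mg/L

2.35 mg/L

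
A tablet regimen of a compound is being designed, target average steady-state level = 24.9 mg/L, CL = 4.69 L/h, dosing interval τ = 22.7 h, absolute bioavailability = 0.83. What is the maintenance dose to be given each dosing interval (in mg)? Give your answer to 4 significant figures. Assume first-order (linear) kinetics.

At steady state, F × (Dose/τ) = Css × CL.
Dose = Css × CL × τ / F = 24.9 × 4.690 × 22.7 / 0.83 = 3194 mg

3194 mg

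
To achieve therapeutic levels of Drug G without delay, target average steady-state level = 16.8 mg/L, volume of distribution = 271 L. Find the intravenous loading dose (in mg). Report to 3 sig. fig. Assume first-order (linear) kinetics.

LD = Css × Vd = 16.8 × 271 = 4553 mg

4550 mg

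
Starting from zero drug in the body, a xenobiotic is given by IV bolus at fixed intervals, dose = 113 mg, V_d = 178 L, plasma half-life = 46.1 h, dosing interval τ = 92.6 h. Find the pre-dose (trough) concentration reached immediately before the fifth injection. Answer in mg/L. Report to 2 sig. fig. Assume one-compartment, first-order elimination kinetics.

C₀ per dose = Dose / Vd = 113 / 178 = 0.6348 mg/L
k = ln2 / t½ = 0.693147 / 46.1 = 0.01504 h⁻¹
Fraction remaining after one interval: r = e^(−kτ) = e^(−0.01504 × 92.6) = 0.2484
Before dose 5, 4 doses have been given (aged 1τ, 2τ, 3τ, 4τ).
C_trough = C₀ × (r + r² + … + r^4) = C₀ × r(1−r^4)/(1−r)
        = 0.6348 × 0.2484 × (1 − 0.003807) / (1 − 0.2484) = 0.2090 mg/L

0.21 mg/L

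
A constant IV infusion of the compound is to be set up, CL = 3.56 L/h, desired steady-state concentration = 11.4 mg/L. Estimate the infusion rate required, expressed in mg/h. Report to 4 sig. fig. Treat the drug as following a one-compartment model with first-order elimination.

40.58 mg/h

At steady state, infusion rate R₀ = Css × CL = 11.4 × 3.560 = 40.58 mg/h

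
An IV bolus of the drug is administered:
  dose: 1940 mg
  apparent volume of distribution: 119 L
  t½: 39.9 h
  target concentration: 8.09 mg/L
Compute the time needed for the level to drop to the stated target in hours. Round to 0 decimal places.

C₀ = Dose / Vd = 1940 / 119 = 16.30 mg/L
k = ln2 / t½ = 0.693147 / 39.9 = 0.01737 h⁻¹
t = ln(C₀ / C) / k = ln(16.30 / 8.09) / 0.01737
  = ln(2.015) / 0.01737 = 0.7006 / 0.01737 = 40.33 h

40 h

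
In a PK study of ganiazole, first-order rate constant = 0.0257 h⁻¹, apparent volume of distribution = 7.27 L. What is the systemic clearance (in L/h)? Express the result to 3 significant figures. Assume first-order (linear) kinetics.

CL = k × Vd = 0.0257 × 7.27 = 0.1868 L/h

0.187 L/h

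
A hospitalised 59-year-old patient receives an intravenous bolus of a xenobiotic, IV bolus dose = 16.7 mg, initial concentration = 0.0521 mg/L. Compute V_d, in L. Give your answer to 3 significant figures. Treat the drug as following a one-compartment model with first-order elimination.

Vd = Dose / C₀ = 16.70 / 0.0521 = 320.5 L

321 L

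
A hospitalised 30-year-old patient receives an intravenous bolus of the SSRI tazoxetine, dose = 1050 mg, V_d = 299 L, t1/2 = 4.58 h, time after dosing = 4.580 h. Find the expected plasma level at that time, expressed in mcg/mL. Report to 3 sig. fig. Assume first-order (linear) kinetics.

1.76 mcg/mL

C₀ = Dose / Vd = 1050 / 299 = 3.512 mg/L
k = ln2 / t½ = 0.693147 / 4.58 = 0.1513 h⁻¹
t / t½ = 4.580 / 4.58 = 1 half-lives
C = C₀ × (1/2)^1 = 3.512 × 0.5000 = 1.756 mg/L
(1.756 mg/L = 1.756 mcg/mL)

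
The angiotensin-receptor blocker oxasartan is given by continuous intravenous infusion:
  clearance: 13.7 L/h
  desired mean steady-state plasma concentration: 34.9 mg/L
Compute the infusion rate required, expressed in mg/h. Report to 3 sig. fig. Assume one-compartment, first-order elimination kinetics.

478 mg/h

At steady state, infusion rate R₀ = Css × CL = 34.9 × 13.70 = 478.1 mg/h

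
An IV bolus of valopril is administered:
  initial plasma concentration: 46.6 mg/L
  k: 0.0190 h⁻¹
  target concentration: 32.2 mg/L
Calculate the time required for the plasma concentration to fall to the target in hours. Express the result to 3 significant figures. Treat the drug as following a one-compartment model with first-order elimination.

t = ln(C₀ / C) / k = ln(46.60 / 32.2) / 0.01900
  = ln(1.447) / 0.01900 = 0.3695 / 0.01900 = 19.45 h

19.5 h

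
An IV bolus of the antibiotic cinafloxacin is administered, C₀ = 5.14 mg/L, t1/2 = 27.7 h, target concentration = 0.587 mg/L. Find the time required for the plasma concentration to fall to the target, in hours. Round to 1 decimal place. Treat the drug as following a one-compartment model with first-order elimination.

k = ln2 / t½ = 0.693147 / 27.7 = 0.02502 h⁻¹
t = ln(C₀ / C) / k = ln(5.140 / 0.587) / 0.02502
  = ln(8.756) / 0.02502 = 2.170 / 0.02502 = 86.73 h

86.7 h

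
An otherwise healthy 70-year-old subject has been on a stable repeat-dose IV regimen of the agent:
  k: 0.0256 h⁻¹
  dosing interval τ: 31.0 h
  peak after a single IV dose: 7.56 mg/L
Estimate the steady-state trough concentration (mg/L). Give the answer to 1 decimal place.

e^(−kτ) = e^(−0.02560 × 31.0) = 0.4522
Accumulation ratio R = 1 / (1 − e^(−kτ)) = 1 / (1 − 0.4522) = 1.825
Steady-state trough = C₀ × R × e^(−kτ) = 7.56 × 1.825 × 0.4522 = 6.239 mg/L

6.2 mg/L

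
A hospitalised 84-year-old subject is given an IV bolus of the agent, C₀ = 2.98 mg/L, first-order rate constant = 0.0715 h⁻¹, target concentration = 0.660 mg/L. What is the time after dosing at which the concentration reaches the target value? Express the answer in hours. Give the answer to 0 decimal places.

21 h

t = ln(C₀ / C) / k = ln(2.980 / 0.660) / 0.07150
  = ln(4.515) / 0.07150 = 1.507 / 0.07150 = 21.08 h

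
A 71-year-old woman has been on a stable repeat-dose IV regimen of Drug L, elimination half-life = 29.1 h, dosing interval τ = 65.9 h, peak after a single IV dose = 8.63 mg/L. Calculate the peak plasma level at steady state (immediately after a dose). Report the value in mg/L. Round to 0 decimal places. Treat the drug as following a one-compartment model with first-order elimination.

k = ln2 / t½ = 0.693147 / 29.1 = 0.02382 h⁻¹
e^(−kτ) = e^(−0.02382 × 65.9) = 0.2081
Accumulation ratio R = 1 / (1 − e^(−kτ)) = 1 / (1 − 0.2081) = 1.263
Steady-state peak = C₀ × R = 8.63 × 1.263 = 10.90 mg/L

11 mg/L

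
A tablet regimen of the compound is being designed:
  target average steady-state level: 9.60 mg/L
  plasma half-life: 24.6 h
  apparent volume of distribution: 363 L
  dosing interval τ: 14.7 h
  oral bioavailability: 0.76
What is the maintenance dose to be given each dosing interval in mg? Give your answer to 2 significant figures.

1900 mg

k = ln2 / t½ = 0.693147 / 24.6 = 0.02818 h⁻¹
CL = k × Vd = 0.02818 × 363 = 10.23 L/h
At steady state, F × (Dose/τ) = Css × CL.
Dose = Css × CL × τ / F = 9.60 × 10.23 × 14.7 / 0.76 = 1900 mg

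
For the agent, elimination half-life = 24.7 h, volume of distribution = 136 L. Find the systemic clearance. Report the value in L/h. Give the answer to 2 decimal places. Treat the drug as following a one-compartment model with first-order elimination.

3.82 L/h

k = ln2 / t½ = 0.693147 / 24.7 = 0.02806 h⁻¹
CL = k × Vd = 0.02806 × 136 = 3.816 L/h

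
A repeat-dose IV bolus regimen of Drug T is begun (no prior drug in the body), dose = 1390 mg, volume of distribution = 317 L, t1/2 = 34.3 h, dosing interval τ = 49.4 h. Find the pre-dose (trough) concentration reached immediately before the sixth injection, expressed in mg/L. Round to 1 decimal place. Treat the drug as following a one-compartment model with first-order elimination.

C₀ per dose = Dose / Vd = 1390 / 317 = 4.385 mg/L
k = ln2 / t½ = 0.693147 / 34.3 = 0.02021 h⁻¹
Fraction remaining after one interval: r = e^(−kτ) = e^(−0.02021 × 49.4) = 0.3685
Before dose 6, 5 doses have been given (aged 1τ, 2τ, 3τ, 4τ, 5τ).
C_trough = C₀ × (r + r² + … + r^5) = C₀ × r(1−r^5)/(1−r)
        = 4.385 × 0.3685 × (1 − 0.006795) / (1 − 0.3685) = 2.541 mg/L

2.5 mg/L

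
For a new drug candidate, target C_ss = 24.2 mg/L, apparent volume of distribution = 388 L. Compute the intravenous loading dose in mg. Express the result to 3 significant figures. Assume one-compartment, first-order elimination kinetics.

9390 mg

LD = Css × Vd = 24.2 × 388 = 9390 mg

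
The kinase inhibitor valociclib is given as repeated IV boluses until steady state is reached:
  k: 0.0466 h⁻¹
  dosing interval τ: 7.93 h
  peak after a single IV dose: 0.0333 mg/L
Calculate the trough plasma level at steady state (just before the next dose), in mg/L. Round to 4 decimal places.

e^(−kτ) = e^(−0.04660 × 7.93) = 0.6911
Accumulation ratio R = 1 / (1 − e^(−kτ)) = 1 / (1 − 0.6911) = 3.237
Steady-state trough = C₀ × R × e^(−kτ) = 0.0333 × 3.237 × 0.6911 = 0.07450 mg/L

0.0745 mg/L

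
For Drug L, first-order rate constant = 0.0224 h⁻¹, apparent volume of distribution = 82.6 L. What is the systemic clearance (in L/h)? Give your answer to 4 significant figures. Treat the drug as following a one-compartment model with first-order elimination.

CL = k × Vd = 0.0224 × 82.6 = 1.850 L/h

1.850 L/h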